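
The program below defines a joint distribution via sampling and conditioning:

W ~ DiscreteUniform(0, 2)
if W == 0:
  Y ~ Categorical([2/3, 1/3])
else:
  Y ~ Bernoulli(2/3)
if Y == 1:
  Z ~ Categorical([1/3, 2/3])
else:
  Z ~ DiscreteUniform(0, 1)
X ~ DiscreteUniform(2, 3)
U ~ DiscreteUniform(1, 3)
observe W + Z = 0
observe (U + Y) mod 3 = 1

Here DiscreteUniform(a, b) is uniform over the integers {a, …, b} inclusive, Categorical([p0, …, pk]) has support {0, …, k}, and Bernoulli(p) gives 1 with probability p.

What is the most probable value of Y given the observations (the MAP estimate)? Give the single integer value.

Enumerate traces; 4 have nonzero weight after conditioning:
  (W=0, Y=0, Z=0, X=2, U=1) weight 1/54
  (W=0, Y=0, Z=0, X=3, U=1) weight 1/54
  (W=0, Y=1, Z=0, X=2, U=3) weight 1/162
  (W=0, Y=1, Z=0, X=3, U=3) weight 1/162
Group by Y:
  weight(Y=0) = 1/27
  weight(Y=1) = 1/81
Total weight = 1/27 + 1/81 = 4/81
P(Y=0 | obs) = 1/27 / 4/81 = 3/4
P(Y=1 | obs) = 1/81 / 4/81 = 1/4
argmax = 0

argmax_v P(Y = v | obs) = 0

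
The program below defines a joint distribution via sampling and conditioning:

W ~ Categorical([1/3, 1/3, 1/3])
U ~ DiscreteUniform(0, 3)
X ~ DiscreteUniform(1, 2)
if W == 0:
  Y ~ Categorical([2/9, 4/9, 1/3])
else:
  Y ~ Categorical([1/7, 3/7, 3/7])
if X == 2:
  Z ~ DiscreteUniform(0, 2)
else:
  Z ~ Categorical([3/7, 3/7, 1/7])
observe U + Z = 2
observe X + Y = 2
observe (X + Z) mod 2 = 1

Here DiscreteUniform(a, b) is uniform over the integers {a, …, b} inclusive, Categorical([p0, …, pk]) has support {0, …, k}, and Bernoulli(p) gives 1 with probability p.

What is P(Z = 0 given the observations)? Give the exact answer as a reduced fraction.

Enumerate traces; 9 have nonzero weight after conditioning:
  (W=0, U=0, X=1, Y=1, Z=2) weight 1/378
  (W=0, U=1, X=2, Y=0, Z=1) weight 1/324
  (W=0, U=2, X=1, Y=1, Z=0) weight 1/126
  (W=1, U=0, X=1, Y=1, Z=2) weight 1/392
  (W=1, U=1, X=2, Y=0, Z=1) weight 1/504
  (W=1, U=2, X=1, Y=1, Z=0) weight 3/392
  (W=2, U=0, X=1, Y=1, Z=2) weight 1/392
  (W=2, U=1, X=2, Y=0, Z=1) weight 1/504
  … 1 more
Group by Z:
  weight(Z=0) = 41/1764
  weight(Z=1) = 4/567
  weight(Z=2) = 41/5292
Total weight = 41/1764 + 4/567 + 41/5292 = 151/3969
P(Z=0 | obs) = 41/1764 / 151/3969 = 369/604
P(Z=1 | obs) = 4/567 / 151/3969 = 28/151
P(Z=2 | obs) = 41/5292 / 151/3969 = 123/604

P(Z = 0 | obs) = 369/604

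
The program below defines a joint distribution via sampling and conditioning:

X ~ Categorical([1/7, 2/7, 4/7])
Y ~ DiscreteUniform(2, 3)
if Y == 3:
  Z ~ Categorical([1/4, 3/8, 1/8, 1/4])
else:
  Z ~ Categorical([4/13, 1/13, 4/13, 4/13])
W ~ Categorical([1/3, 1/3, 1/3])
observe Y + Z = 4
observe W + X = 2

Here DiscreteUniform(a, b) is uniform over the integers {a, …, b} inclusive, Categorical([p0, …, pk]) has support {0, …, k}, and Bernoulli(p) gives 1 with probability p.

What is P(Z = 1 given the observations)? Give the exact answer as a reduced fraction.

Enumerate traces; 6 have nonzero weight after conditioning:
  (X=0, Y=2, Z=2, W=2) weight 2/273
  (X=0, Y=3, Z=1, W=2) weight 1/112
  (X=1, Y=2, Z=2, W=1) weight 4/273
  (X=1, Y=3, Z=1, W=1) weight 1/56
  (X=2, Y=2, Z=2, W=0) weight 8/273
  (X=2, Y=3, Z=1, W=0) weight 1/28
Group by Z:
  weight(Z=1) = 1/16
  weight(Z=2) = 2/39
Total weight = 1/16 + 2/39 = 71/624
P(Z=1 | obs) = 1/16 / 71/624 = 39/71
P(Z=2 | obs) = 2/39 / 71/624 = 32/71

P(Z = 1 | obs) = 39/71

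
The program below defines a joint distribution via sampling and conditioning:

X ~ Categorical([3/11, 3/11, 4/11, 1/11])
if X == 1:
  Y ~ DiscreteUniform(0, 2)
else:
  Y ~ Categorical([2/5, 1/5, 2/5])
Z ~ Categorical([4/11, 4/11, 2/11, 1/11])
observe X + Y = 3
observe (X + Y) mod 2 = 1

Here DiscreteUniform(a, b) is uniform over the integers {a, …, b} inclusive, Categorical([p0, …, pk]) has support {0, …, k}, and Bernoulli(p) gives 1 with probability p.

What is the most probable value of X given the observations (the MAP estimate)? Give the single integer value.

Enumerate traces; 12 have nonzero weight after conditioning:
  (X=1, Y=2, Z=0) weight 4/121
  (X=1, Y=2, Z=1) weight 4/121
  (X=1, Y=2, Z=2) weight 2/121
  (X=1, Y=2, Z=3) weight 1/121
  (X=2, Y=1, Z=0) weight 16/605
  (X=2, Y=1, Z=1) weight 16/605
  (X=2, Y=1, Z=2) weight 8/605
  (X=2, Y=1, Z=3) weight 4/605
  (X=3, Y=0, Z=0) weight 8/605
  … 3 more
Group by X:
  weight(X=1) = 1/11
  weight(X=2) = 4/55
  weight(X=3) = 2/55
Total weight = 1/11 + 4/55 + 2/55 = 1/5
P(X=1 | obs) = 1/11 / 1/5 = 5/11
P(X=2 | obs) = 4/55 / 1/5 = 4/11
P(X=3 | obs) = 2/55 / 1/5 = 2/11
argmax = 1

argmax_v P(X = v | obs) = 1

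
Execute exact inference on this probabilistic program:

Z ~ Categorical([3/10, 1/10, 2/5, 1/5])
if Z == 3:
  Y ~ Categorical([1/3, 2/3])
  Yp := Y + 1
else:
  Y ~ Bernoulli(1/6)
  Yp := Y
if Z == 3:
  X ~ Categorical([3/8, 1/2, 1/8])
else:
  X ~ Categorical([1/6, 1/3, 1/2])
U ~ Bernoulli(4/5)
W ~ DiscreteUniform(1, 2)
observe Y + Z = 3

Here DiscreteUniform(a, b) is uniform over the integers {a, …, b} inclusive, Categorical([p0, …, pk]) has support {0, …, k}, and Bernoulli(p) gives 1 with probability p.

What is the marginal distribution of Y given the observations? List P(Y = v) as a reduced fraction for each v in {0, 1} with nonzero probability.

Enumerate traces; 24 have nonzero weight after conditioning:
  (Z=2, Y=1, X=0, U=0, W=1) weight 1/900
  (Z=2, Y=1, X=0, U=0, W=2) weight 1/900
  (Z=2, Y=1, X=0, U=1, W=1) weight 1/225
  (Z=2, Y=1, X=0, U=1, W=2) weight 1/225
  (Z=2, Y=1, X=1, U=0, W=1) weight 1/450
  (Z=2, Y=1, X=1, U=0, W=2) weight 1/450
  (Z=2, Y=1, X=1, U=1, W=1) weight 2/225
  (Z=2, Y=1, X=1, U=1, W=2) weight 2/225
  (Z=3, Y=0, X=0, U=0, W=1) weight 1/400
  … 15 more
Group by Y:
  weight(Y=0) = 1/15
  weight(Y=1) = 1/15
Total weight = 1/15 + 1/15 = 2/15
P(Y=0 | obs) = 1/15 / 2/15 = 1/2
P(Y=1 | obs) = 1/15 / 2/15 = 1/2

P(Y=0) = 1/2, P(Y=1) = 1/2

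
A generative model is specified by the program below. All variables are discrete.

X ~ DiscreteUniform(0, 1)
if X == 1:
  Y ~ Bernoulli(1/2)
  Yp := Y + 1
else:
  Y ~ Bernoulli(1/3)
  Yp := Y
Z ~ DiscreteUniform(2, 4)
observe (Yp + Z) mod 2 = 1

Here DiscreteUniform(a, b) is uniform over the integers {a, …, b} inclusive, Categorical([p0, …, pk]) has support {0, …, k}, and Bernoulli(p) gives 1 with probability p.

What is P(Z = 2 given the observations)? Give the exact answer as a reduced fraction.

Enumerate traces; 6 have nonzero weight after conditioning:
  (X=0, Y=0, Z=3) weight 1/9
  (X=0, Y=1, Z=2) weight 1/18
  (X=0, Y=1, Z=4) weight 1/18
  (X=1, Y=0, Z=2) weight 1/12
  (X=1, Y=0, Z=4) weight 1/12
  (X=1, Y=1, Z=3) weight 1/12
Group by Z:
  weight(Z=2) = 5/36
  weight(Z=3) = 7/36
  weight(Z=4) = 5/36
Total weight = 5/36 + 7/36 + 5/36 = 17/36
P(Z=2 | obs) = 5/36 / 17/36 = 5/17
P(Z=3 | obs) = 7/36 / 17/36 = 7/17
P(Z=4 | obs) = 5/36 / 17/36 = 5/17

P(Z = 2 | obs) = 5/17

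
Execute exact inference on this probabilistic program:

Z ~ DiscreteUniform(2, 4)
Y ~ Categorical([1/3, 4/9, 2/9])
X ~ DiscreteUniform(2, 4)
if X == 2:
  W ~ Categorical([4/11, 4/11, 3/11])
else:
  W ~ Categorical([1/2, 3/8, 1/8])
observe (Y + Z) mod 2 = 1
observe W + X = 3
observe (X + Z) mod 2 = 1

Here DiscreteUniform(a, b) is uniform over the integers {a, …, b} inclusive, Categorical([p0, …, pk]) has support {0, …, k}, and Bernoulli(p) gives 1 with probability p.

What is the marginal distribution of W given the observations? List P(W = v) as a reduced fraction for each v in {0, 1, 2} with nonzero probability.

Enumerate traces; 4 have nonzero weight after conditioning:
  (Z=2, Y=1, X=3, W=0) weight 2/81
  (Z=3, Y=0, X=2, W=1) weight 4/297
  (Z=3, Y=2, X=2, W=1) weight 8/891
  (Z=4, Y=1, X=3, W=0) weight 2/81
Group by W:
  weight(W=0) = 4/81
  weight(W=1) = 20/891
Total weight = 4/81 + 20/891 = 64/891
P(W=0 | obs) = 4/81 / 64/891 = 11/16
P(W=1 | obs) = 20/891 / 64/891 = 5/16

P(W=0) = 11/16, P(W=1) = 5/16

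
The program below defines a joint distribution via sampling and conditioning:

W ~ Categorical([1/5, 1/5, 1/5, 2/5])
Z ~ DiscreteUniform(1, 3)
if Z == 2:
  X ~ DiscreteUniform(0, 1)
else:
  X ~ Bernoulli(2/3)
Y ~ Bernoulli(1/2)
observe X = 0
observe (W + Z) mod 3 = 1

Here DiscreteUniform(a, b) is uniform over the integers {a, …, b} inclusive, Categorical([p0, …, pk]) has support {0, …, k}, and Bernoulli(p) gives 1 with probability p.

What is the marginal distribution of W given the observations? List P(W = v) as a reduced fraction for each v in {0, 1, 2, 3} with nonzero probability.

P(W=0) = 2/11, P(W=1) = 2/11, P(W=2) = 3/11, P(W=3) = 4/11

Enumerate traces; 8 have nonzero weight after conditioning:
  (W=0, Z=1, X=0, Y=0) weight 1/90
  (W=0, Z=1, X=0, Y=1) weight 1/90
  (W=1, Z=3, X=0, Y=0) weight 1/90
  (W=1, Z=3, X=0, Y=1) weight 1/90
  (W=2, Z=2, X=0, Y=0) weight 1/60
  (W=2, Z=2, X=0, Y=1) weight 1/60
  (W=3, Z=1, X=0, Y=0) weight 1/45
  (W=3, Z=1, X=0, Y=1) weight 1/45
Group by W:
  weight(W=0) = 1/45
  weight(W=1) = 1/45
  weight(W=2) = 1/30
  weight(W=3) = 2/45
Total weight = 1/45 + 1/45 + 1/30 + 2/45 = 11/90
P(W=0 | obs) = 1/45 / 11/90 = 2/11
P(W=1 | obs) = 1/45 / 11/90 = 2/11
P(W=2 | obs) = 1/30 / 11/90 = 3/11
P(W=3 | obs) = 2/45 / 11/90 = 4/11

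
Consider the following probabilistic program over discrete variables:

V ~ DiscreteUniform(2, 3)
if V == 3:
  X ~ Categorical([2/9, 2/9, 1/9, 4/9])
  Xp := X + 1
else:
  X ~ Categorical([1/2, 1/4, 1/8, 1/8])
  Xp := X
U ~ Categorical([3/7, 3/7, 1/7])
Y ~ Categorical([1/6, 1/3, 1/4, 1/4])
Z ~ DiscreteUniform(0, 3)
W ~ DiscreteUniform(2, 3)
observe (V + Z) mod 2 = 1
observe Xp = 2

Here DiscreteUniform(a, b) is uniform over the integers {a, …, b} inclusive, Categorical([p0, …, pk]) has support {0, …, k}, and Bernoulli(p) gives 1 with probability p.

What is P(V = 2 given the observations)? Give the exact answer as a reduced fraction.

Enumerate traces; 96 have nonzero weight after conditioning:
  (V=2, X=2, U=0, Y=0, Z=1, W=2) weight 1/1792
  (V=2, X=2, U=0, Y=0, Z=1, W=3) weight 1/1792
  (V=2, X=2, U=0, Y=0, Z=3, W=2) weight 1/1792
  (V=2, X=2, U=0, Y=0, Z=3, W=3) weight 1/1792
  (V=2, X=2, U=0, Y=1, Z=1, W=2) weight 1/896
  (V=2, X=2, U=0, Y=1, Z=1, W=3) weight 1/896
  (V=2, X=2, U=0, Y=1, Z=3, W=2) weight 1/896
  (V=2, X=2, U=0, Y=1, Z=3, W=3) weight 1/896
  (V=3, X=1, U=0, Y=0, Z=0, W=2) weight 1/1008
  … 87 more
Group by V:
  weight(V=2) = 1/32
  weight(V=3) = 1/18
Total weight = 1/32 + 1/18 = 25/288
P(V=2 | obs) = 1/32 / 25/288 = 9/25
P(V=3 | obs) = 1/18 / 25/288 = 16/25

P(V = 2 | obs) = 9/25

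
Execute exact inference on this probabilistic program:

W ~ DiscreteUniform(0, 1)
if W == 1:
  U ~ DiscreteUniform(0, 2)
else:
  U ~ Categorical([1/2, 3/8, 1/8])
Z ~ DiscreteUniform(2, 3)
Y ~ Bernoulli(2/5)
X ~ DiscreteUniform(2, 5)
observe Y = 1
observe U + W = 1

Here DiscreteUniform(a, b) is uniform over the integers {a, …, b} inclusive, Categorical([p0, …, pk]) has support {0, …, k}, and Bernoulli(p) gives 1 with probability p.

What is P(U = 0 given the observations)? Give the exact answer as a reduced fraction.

Enumerate traces; 16 have nonzero weight after conditioning:
  (W=0, U=1, Z=2, Y=1, X=2) weight 3/320
  (W=0, U=1, Z=2, Y=1, X=3) weight 3/320
  (W=0, U=1, Z=2, Y=1, X=4) weight 3/320
  (W=0, U=1, Z=2, Y=1, X=5) weight 3/320
  (W=0, U=1, Z=3, Y=1, X=2) weight 3/320
  (W=0, U=1, Z=3, Y=1, X=3) weight 3/320
  (W=0, U=1, Z=3, Y=1, X=4) weight 3/320
  (W=0, U=1, Z=3, Y=1, X=5) weight 3/320
  (W=1, U=0, Z=2, Y=1, X=2) weight 1/120
  … 7 more
Group by U:
  weight(U=0) = 1/15
  weight(U=1) = 3/40
Total weight = 1/15 + 3/40 = 17/120
P(U=0 | obs) = 1/15 / 17/120 = 8/17
P(U=1 | obs) = 3/40 / 17/120 = 9/17

P(U = 0 | obs) = 8/17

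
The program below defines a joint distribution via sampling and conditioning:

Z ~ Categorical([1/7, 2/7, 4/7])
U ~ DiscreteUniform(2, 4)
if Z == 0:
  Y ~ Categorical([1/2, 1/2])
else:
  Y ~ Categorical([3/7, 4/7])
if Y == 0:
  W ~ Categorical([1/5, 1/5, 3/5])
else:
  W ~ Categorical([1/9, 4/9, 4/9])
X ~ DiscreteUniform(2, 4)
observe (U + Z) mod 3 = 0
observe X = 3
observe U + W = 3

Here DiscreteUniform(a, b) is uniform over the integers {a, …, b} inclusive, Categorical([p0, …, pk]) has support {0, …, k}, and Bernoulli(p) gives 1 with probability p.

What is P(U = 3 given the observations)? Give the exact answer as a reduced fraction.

P(U = 3 | obs) = 49/263

Enumerate traces; 4 have nonzero weight after conditioning:
  (Z=0, U=3, Y=0, W=0, X=3) weight 1/630
  (Z=0, U=3, Y=1, W=0, X=3) weight 1/1134
  (Z=1, U=2, Y=0, W=1, X=3) weight 2/735
  (Z=1, U=2, Y=1, W=1, X=3) weight 32/3969
Group by U:
  weight(U=2) = 214/19845
  weight(U=3) = 1/405
Total weight = 214/19845 + 1/405 = 263/19845
P(U=2 | obs) = 214/19845 / 263/19845 = 214/263
P(U=3 | obs) = 1/405 / 263/19845 = 49/263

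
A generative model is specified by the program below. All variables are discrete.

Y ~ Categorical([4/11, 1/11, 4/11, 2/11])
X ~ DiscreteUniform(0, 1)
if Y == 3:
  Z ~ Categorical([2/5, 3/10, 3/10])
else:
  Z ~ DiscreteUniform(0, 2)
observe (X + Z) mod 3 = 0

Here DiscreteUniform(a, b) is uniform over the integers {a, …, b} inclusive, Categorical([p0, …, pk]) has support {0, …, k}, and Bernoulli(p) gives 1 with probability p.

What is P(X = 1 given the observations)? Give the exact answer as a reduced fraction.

Enumerate traces; 8 have nonzero weight after conditioning:
  (Y=0, X=0, Z=0) weight 2/33
  (Y=0, X=1, Z=2) weight 2/33
  (Y=1, X=0, Z=0) weight 1/66
  (Y=1, X=1, Z=2) weight 1/66
  (Y=2, X=0, Z=0) weight 2/33
  (Y=2, X=1, Z=2) weight 2/33
  (Y=3, X=0, Z=0) weight 2/55
  (Y=3, X=1, Z=2) weight 3/110
Group by X:
  weight(X=0) = 19/110
  weight(X=1) = 9/55
Total weight = 19/110 + 9/55 = 37/110
P(X=0 | obs) = 19/110 / 37/110 = 19/37
P(X=1 | obs) = 9/55 / 37/110 = 18/37

P(X = 1 | obs) = 18/37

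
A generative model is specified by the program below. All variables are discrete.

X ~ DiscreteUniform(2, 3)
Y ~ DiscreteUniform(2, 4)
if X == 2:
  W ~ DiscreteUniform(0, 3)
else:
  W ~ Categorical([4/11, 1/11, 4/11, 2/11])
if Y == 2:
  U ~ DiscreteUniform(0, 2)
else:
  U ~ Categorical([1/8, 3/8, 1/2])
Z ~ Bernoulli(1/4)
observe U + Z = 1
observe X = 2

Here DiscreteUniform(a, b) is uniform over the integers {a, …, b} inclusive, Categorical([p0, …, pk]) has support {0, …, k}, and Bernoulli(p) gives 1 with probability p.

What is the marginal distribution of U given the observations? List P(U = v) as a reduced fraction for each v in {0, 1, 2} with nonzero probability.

P(U=0) = 7/46, P(U=1) = 39/46

Enumerate traces; 24 have nonzero weight after conditioning:
  (X=2, Y=2, W=0, U=0, Z=1) weight 1/288
  (X=2, Y=2, W=0, U=1, Z=0) weight 1/96
  (X=2, Y=2, W=1, U=0, Z=1) weight 1/288
  (X=2, Y=2, W=1, U=1, Z=0) weight 1/96
  (X=2, Y=2, W=2, U=0, Z=1) weight 1/288
  (X=2, Y=2, W=2, U=1, Z=0) weight 1/96
  (X=2, Y=2, W=3, U=0, Z=1) weight 1/288
  (X=2, Y=2, W=3, U=1, Z=0) weight 1/96
  … 16 more
Group by U:
  weight(U=0) = 7/288
  weight(U=1) = 13/96
Total weight = 7/288 + 13/96 = 23/144
P(U=0 | obs) = 7/288 / 23/144 = 7/46
P(U=1 | obs) = 13/96 / 23/144 = 39/46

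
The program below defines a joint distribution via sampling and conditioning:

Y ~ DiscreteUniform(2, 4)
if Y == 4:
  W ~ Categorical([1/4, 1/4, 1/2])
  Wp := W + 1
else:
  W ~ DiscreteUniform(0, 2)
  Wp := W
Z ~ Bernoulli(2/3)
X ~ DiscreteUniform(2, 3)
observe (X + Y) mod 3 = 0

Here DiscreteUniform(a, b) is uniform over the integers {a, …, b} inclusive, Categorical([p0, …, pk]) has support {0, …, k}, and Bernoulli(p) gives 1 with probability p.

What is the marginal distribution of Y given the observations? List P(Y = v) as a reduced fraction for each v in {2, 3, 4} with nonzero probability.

P(Y=3) = 1/2, P(Y=4) = 1/2

Enumerate traces; 12 have nonzero weight after conditioning:
  (Y=3, W=0, Z=0, X=3) weight 1/54
  (Y=3, W=0, Z=1, X=3) weight 1/27
  (Y=3, W=1, Z=0, X=3) weight 1/54
  (Y=3, W=1, Z=1, X=3) weight 1/27
  (Y=3, W=2, Z=0, X=3) weight 1/54
  (Y=3, W=2, Z=1, X=3) weight 1/27
  (Y=4, W=0, Z=0, X=2) weight 1/72
  (Y=4, W=0, Z=1, X=2) weight 1/36
  … 4 more
Group by Y:
  weight(Y=3) = 1/6
  weight(Y=4) = 1/6
Total weight = 1/6 + 1/6 = 1/3
P(Y=3 | obs) = 1/6 / 1/3 = 1/2
P(Y=4 | obs) = 1/6 / 1/3 = 1/2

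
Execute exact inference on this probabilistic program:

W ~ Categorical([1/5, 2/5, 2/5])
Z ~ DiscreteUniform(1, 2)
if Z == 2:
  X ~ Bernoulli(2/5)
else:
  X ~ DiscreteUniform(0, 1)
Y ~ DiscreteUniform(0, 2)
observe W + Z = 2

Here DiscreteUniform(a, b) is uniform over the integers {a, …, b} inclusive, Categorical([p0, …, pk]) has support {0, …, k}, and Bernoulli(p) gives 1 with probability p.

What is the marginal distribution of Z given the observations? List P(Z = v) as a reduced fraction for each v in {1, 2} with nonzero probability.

Enumerate traces; 12 have nonzero weight after conditioning:
  (W=0, Z=2, X=0, Y=0) weight 1/50
  (W=0, Z=2, X=0, Y=1) weight 1/50
  (W=0, Z=2, X=0, Y=2) weight 1/50
  (W=0, Z=2, X=1, Y=0) weight 1/75
  (W=0, Z=2, X=1, Y=1) weight 1/75
  (W=0, Z=2, X=1, Y=2) weight 1/75
  (W=1, Z=1, X=0, Y=0) weight 1/30
  (W=1, Z=1, X=0, Y=1) weight 1/30
  … 4 more
Group by Z:
  weight(Z=1) = 1/5
  weight(Z=2) = 1/10
Total weight = 1/5 + 1/10 = 3/10
P(Z=1 | obs) = 1/5 / 3/10 = 2/3
P(Z=2 | obs) = 1/10 / 3/10 = 1/3

P(Z=1) = 2/3, P(Z=2) = 1/3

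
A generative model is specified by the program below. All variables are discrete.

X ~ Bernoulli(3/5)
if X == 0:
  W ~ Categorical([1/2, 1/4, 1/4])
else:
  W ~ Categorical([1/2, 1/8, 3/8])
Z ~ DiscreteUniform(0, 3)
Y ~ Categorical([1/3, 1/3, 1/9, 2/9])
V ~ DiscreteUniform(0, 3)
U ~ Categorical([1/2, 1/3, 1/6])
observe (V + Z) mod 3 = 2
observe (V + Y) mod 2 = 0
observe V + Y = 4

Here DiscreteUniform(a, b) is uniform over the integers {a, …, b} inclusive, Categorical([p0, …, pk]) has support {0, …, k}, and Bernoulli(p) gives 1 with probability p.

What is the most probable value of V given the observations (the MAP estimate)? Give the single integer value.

argmax_v P(V = v | obs) = 3

Enumerate traces; 72 have nonzero weight after conditioning:
  (X=0, W=0, Z=0, Y=2, V=2, U=0) weight 1/1440
  (X=0, W=0, Z=0, Y=2, V=2, U=1) weight 1/2160
  (X=0, W=0, Z=0, Y=2, V=2, U=2) weight 1/4320
  (X=0, W=0, Z=1, Y=3, V=1, U=0) weight 1/720
  (X=0, W=0, Z=1, Y=3, V=1, U=1) weight 1/1080
  (X=0, W=0, Z=1, Y=3, V=1, U=2) weight 1/2160
  (X=0, W=0, Z=2, Y=1, V=3, U=0) weight 1/480
  (X=0, W=0, Z=2, Y=1, V=3, U=1) weight 1/720
  … 64 more
Group by V:
  weight(V=1) = 1/72
  weight(V=2) = 1/72
  weight(V=3) = 1/48
Total weight = 1/72 + 1/72 + 1/48 = 7/144
P(V=1 | obs) = 1/72 / 7/144 = 2/7
P(V=2 | obs) = 1/72 / 7/144 = 2/7
P(V=3 | obs) = 1/48 / 7/144 = 3/7
argmax = 3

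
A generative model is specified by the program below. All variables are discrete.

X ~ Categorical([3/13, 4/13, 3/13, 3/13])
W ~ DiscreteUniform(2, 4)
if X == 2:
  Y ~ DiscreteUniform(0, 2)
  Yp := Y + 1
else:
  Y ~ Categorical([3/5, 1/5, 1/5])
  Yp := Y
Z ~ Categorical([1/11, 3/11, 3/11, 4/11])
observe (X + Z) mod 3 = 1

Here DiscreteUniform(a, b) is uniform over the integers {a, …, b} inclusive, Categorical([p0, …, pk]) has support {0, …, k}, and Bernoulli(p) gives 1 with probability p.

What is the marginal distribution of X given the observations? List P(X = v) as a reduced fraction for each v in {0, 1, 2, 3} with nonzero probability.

P(X=0) = 9/47, P(X=1) = 20/47, P(X=2) = 9/47, P(X=3) = 9/47

Enumerate traces; 45 have nonzero weight after conditioning:
  (X=0, W=2, Y=0, Z=1) weight 9/715
  (X=0, W=2, Y=1, Z=1) weight 3/715
  (X=0, W=2, Y=2, Z=1) weight 3/715
  (X=0, W=3, Y=0, Z=1) weight 9/715
  (X=0, W=3, Y=1, Z=1) weight 3/715
  (X=0, W=3, Y=2, Z=1) weight 3/715
  (X=0, W=4, Y=0, Z=1) weight 9/715
  (X=0, W=4, Y=1, Z=1) weight 3/715
  (X=1, W=2, Y=0, Z=0) weight 4/715
  (X=2, W=2, Y=0, Z=2) weight 1/143
  … 35 more
Group by X:
  weight(X=0) = 9/143
  weight(X=1) = 20/143
  weight(X=2) = 9/143
  weight(X=3) = 9/143
Total weight = 9/143 + 20/143 + 9/143 + 9/143 = 47/143
P(X=0 | obs) = 9/143 / 47/143 = 9/47
P(X=1 | obs) = 20/143 / 47/143 = 20/47
P(X=2 | obs) = 9/143 / 47/143 = 9/47
P(X=3 | obs) = 9/143 / 47/143 = 9/47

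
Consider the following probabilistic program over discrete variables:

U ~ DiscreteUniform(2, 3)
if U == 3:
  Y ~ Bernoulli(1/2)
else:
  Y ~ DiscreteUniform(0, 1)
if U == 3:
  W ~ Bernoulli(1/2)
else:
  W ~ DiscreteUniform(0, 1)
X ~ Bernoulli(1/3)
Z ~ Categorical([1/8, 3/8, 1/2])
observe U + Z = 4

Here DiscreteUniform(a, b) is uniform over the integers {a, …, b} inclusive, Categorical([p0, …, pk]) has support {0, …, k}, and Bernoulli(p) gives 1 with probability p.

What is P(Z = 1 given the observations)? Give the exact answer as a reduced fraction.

Enumerate traces; 16 have nonzero weight after conditioning:
  (U=2, Y=0, W=0, X=0, Z=2) weight 1/24
  (U=2, Y=0, W=0, X=1, Z=2) weight 1/48
  (U=2, Y=0, W=1, X=0, Z=2) weight 1/24
  (U=2, Y=0, W=1, X=1, Z=2) weight 1/48
  (U=2, Y=1, W=0, X=0, Z=2) weight 1/24
  (U=2, Y=1, W=0, X=1, Z=2) weight 1/48
  (U=2, Y=1, W=1, X=0, Z=2) weight 1/24
  (U=2, Y=1, W=1, X=1, Z=2) weight 1/48
  (U=3, Y=0, W=0, X=0, Z=1) weight 1/32
  … 7 more
Group by Z:
  weight(Z=1) = 3/16
  weight(Z=2) = 1/4
Total weight = 3/16 + 1/4 = 7/16
P(Z=1 | obs) = 3/16 / 7/16 = 3/7
P(Z=2 | obs) = 1/4 / 7/16 = 4/7

P(Z = 1 | obs) = 3/7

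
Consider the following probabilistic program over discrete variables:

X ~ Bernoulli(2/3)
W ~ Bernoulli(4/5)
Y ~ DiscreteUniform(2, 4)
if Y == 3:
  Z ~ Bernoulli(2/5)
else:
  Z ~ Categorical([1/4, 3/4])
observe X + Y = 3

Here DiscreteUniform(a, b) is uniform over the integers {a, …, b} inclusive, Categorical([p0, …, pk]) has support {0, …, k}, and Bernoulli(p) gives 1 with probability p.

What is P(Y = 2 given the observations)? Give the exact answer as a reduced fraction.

Enumerate traces; 8 have nonzero weight after conditioning:
  (X=0, W=0, Y=3, Z=0) weight 1/75
  (X=0, W=0, Y=3, Z=1) weight 2/225
  (X=0, W=1, Y=3, Z=0) weight 4/75
  (X=0, W=1, Y=3, Z=1) weight 8/225
  (X=1, W=0, Y=2, Z=0) weight 1/90
  (X=1, W=0, Y=2, Z=1) weight 1/30
  (X=1, W=1, Y=2, Z=0) weight 2/45
  (X=1, W=1, Y=2, Z=1) weight 2/15
Group by Y:
  weight(Y=2) = 2/9
  weight(Y=3) = 1/9
Total weight = 2/9 + 1/9 = 1/3
P(Y=2 | obs) = 2/9 / 1/3 = 2/3
P(Y=3 | obs) = 1/9 / 1/3 = 1/3

P(Y = 2 | obs) = 2/3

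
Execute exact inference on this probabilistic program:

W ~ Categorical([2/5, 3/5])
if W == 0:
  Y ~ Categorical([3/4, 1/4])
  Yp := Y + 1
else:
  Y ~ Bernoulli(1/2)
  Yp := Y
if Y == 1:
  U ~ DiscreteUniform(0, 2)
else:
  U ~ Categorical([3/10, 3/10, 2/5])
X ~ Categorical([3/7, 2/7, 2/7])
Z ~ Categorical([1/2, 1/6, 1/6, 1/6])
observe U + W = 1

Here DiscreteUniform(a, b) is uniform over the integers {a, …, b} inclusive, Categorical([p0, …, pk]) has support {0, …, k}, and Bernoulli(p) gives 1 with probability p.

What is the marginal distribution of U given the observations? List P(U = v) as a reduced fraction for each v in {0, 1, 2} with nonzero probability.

Enumerate traces; 48 have nonzero weight after conditioning:
  (W=0, Y=0, U=1, X=0, Z=0) weight 27/1400
  (W=0, Y=0, U=1, X=0, Z=1) weight 9/1400
  (W=0, Y=0, U=1, X=0, Z=2) weight 9/1400
  (W=0, Y=0, U=1, X=0, Z=3) weight 9/1400
  (W=0, Y=0, U=1, X=1, Z=0) weight 9/700
  (W=0, Y=0, U=1, X=1, Z=1) weight 3/700
  (W=0, Y=0, U=1, X=1, Z=2) weight 3/700
  (W=0, Y=0, U=1, X=1, Z=3) weight 3/700
  (W=1, Y=0, U=0, X=0, Z=0) weight 27/1400
  … 39 more
Group by U:
  weight(U=0) = 19/100
  weight(U=1) = 37/300
Total weight = 19/100 + 37/300 = 47/150
P(U=0 | obs) = 19/100 / 47/150 = 57/94
P(U=1 | obs) = 37/300 / 47/150 = 37/94

P(U=0) = 57/94, P(U=1) = 37/94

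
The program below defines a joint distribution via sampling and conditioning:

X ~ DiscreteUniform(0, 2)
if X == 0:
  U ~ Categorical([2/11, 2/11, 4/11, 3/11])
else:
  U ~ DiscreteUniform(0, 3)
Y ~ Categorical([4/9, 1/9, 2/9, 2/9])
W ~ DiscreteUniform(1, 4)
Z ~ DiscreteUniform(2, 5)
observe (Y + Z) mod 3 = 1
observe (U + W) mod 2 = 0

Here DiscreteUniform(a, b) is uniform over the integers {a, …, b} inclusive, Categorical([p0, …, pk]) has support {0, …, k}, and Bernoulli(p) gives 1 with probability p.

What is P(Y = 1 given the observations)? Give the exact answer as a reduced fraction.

Enumerate traces; 120 have nonzero weight after conditioning:
  (X=0, U=0, Y=0, W=2, Z=4) weight 1/594
  (X=0, U=0, Y=0, W=4, Z=4) weight 1/594
  (X=0, U=0, Y=1, W=2, Z=3) weight 1/2376
  (X=0, U=0, Y=1, W=4, Z=3) weight 1/2376
  (X=0, U=0, Y=2, W=2, Z=2) weight 1/1188
  (X=0, U=0, Y=2, W=2, Z=5) weight 1/1188
  (X=0, U=0, Y=2, W=4, Z=2) weight 1/1188
  (X=0, U=0, Y=2, W=4, Z=5) weight 1/1188
  (X=0, U=0, Y=3, W=2, Z=4) weight 1/1188
  … 111 more
Group by Y:
  weight(Y=0) = 1/18
  weight(Y=1) = 1/72
  weight(Y=2) = 1/18
  weight(Y=3) = 1/36
Total weight = 1/18 + 1/72 + 1/18 + 1/36 = 11/72
P(Y=0 | obs) = 1/18 / 11/72 = 4/11
P(Y=1 | obs) = 1/72 / 11/72 = 1/11
P(Y=2 | obs) = 1/18 / 11/72 = 4/11
P(Y=3 | obs) = 1/36 / 11/72 = 2/11

P(Y = 1 | obs) = 1/11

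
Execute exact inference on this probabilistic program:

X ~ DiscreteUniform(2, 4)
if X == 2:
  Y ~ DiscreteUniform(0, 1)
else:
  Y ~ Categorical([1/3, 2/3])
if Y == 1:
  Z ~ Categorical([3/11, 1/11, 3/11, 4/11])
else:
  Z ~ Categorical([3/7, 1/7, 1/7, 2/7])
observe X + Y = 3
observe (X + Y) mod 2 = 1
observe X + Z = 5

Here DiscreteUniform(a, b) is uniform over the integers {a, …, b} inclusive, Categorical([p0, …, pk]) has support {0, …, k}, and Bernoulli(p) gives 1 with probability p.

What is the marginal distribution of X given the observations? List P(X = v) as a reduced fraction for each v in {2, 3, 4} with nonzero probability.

Enumerate traces; 2 have nonzero weight after conditioning:
  (X=2, Y=1, Z=3) weight 2/33
  (X=3, Y=0, Z=2) weight 1/63
Group by X:
  weight(X=2) = 2/33
  weight(X=3) = 1/63
Total weight = 2/33 + 1/63 = 53/693
P(X=2 | obs) = 2/33 / 53/693 = 42/53
P(X=3 | obs) = 1/63 / 53/693 = 11/53

P(X=2) = 42/53, P(X=3) = 11/53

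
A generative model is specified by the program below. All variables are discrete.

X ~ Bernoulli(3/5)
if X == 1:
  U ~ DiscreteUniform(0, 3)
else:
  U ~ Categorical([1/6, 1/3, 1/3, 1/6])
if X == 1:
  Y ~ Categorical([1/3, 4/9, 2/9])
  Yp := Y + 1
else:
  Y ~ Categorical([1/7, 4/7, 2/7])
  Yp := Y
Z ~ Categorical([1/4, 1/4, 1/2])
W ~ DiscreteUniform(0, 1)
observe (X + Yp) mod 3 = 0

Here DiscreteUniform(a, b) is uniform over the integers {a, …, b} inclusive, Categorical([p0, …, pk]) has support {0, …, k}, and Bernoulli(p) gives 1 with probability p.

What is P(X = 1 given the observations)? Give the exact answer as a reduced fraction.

Enumerate traces; 48 have nonzero weight after conditioning:
  (X=0, U=0, Y=0, Z=0, W=0) weight 1/840
  (X=0, U=0, Y=0, Z=0, W=1) weight 1/840
  (X=0, U=0, Y=0, Z=1, W=0) weight 1/840
  (X=0, U=0, Y=0, Z=1, W=1) weight 1/840
  (X=0, U=0, Y=0, Z=2, W=0) weight 1/420
  (X=0, U=0, Y=0, Z=2, W=1) weight 1/420
  (X=0, U=1, Y=0, Z=0, W=0) weight 1/420
  (X=0, U=1, Y=0, Z=0, W=1) weight 1/420
  (X=1, U=0, Y=1, Z=0, W=0) weight 1/120
  … 39 more
Group by X:
  weight(X=0) = 2/35
  weight(X=1) = 4/15
Total weight = 2/35 + 4/15 = 34/105
P(X=0 | obs) = 2/35 / 34/105 = 3/17
P(X=1 | obs) = 4/15 / 34/105 = 14/17

P(X = 1 | obs) = 14/17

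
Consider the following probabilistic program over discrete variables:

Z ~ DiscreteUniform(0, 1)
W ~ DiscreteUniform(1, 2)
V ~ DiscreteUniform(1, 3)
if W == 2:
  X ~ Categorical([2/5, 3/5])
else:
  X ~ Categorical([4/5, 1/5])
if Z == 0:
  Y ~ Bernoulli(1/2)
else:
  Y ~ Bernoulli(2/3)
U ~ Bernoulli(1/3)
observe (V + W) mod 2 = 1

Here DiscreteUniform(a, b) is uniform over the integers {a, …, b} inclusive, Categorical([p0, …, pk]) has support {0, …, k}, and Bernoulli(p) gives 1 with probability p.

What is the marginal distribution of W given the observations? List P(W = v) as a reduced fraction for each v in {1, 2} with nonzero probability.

P(W=1) = 1/3, P(W=2) = 2/3

Enumerate traces; 48 have nonzero weight after conditioning:
  (Z=0, W=1, V=2, X=0, Y=0, U=0) weight 1/45
  (Z=0, W=1, V=2, X=0, Y=0, U=1) weight 1/90
  (Z=0, W=1, V=2, X=0, Y=1, U=0) weight 1/45
  (Z=0, W=1, V=2, X=0, Y=1, U=1) weight 1/90
  (Z=0, W=1, V=2, X=1, Y=0, U=0) weight 1/180
  (Z=0, W=1, V=2, X=1, Y=0, U=1) weight 1/360
  (Z=0, W=1, V=2, X=1, Y=1, U=0) weight 1/180
  (Z=0, W=1, V=2, X=1, Y=1, U=1) weight 1/360
  (Z=0, W=2, V=1, X=0, Y=0, U=0) weight 1/90
  … 39 more
Group by W:
  weight(W=1) = 1/6
  weight(W=2) = 1/3
Total weight = 1/6 + 1/3 = 1/2
P(W=1 | obs) = 1/6 / 1/2 = 1/3
P(W=2 | obs) = 1/3 / 1/2 = 2/3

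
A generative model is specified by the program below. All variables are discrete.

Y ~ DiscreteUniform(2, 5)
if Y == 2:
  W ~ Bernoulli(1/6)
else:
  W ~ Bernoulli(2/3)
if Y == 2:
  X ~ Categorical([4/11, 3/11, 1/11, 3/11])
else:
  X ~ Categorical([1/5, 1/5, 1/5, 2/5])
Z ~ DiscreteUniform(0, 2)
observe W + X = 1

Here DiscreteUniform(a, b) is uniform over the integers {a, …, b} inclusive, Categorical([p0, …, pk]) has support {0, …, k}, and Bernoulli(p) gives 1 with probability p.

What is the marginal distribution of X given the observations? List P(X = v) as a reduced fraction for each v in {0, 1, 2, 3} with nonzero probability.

Enumerate traces; 24 have nonzero weight after conditioning:
  (Y=2, W=0, X=1, Z=0) weight 5/264
  (Y=2, W=0, X=1, Z=1) weight 5/264
  (Y=2, W=0, X=1, Z=2) weight 5/264
  (Y=2, W=1, X=0, Z=0) weight 1/198
  (Y=2, W=1, X=0, Z=1) weight 1/198
  (Y=2, W=1, X=0, Z=2) weight 1/198
  (Y=3, W=0, X=1, Z=0) weight 1/180
  (Y=3, W=0, X=1, Z=1) weight 1/180
  … 16 more
Group by X:
  weight(X=0) = 19/165
  weight(X=1) = 47/440
Total weight = 19/165 + 47/440 = 293/1320
P(X=0 | obs) = 19/165 / 293/1320 = 152/293
P(X=1 | obs) = 47/440 / 293/1320 = 141/293

P(X=0) = 152/293, P(X=1) = 141/293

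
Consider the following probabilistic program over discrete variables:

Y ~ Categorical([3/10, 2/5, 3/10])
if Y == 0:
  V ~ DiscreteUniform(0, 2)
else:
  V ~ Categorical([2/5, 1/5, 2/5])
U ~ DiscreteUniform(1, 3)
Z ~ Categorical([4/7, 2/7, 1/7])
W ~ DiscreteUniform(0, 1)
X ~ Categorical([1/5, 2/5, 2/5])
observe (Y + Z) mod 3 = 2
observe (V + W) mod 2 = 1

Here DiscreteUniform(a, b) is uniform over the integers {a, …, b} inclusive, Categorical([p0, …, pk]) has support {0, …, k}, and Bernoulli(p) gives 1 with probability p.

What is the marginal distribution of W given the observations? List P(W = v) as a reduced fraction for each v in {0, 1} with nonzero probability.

P(W=0) = 5/23, P(W=1) = 18/23

Enumerate traces; 81 have nonzero weight after conditioning:
  (Y=0, V=0, U=1, Z=2, W=1, X=0) weight 1/2100
  (Y=0, V=0, U=1, Z=2, W=1, X=1) weight 1/1050
  (Y=0, V=0, U=1, Z=2, W=1, X=2) weight 1/1050
  (Y=0, V=0, U=2, Z=2, W=1, X=0) weight 1/2100
  (Y=0, V=0, U=2, Z=2, W=1, X=1) weight 1/1050
  (Y=0, V=0, U=2, Z=2, W=1, X=2) weight 1/1050
  (Y=0, V=0, U=3, Z=2, W=1, X=0) weight 1/2100
  (Y=0, V=0, U=3, Z=2, W=1, X=1) weight 1/1050
  (Y=0, V=1, U=1, Z=2, W=0, X=0) weight 1/2100
  … 72 more
Group by W:
  weight(W=0) = 1/28
  weight(W=1) = 9/70
Total weight = 1/28 + 9/70 = 23/140
P(W=0 | obs) = 1/28 / 23/140 = 5/23
P(W=1 | obs) = 9/70 / 23/140 = 18/23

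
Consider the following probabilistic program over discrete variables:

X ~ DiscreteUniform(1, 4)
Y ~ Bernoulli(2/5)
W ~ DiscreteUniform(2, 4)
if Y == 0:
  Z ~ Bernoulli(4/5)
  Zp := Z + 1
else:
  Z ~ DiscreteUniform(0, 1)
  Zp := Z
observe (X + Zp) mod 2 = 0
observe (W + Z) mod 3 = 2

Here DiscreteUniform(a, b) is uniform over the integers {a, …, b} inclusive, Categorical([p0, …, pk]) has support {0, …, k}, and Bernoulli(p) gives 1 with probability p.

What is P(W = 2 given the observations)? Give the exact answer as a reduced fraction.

P(W = 2 | obs) = 8/25

Enumerate traces; 8 have nonzero weight after conditioning:
  (X=1, Y=0, W=2, Z=0) weight 1/100
  (X=1, Y=1, W=4, Z=1) weight 1/60
  (X=2, Y=0, W=4, Z=1) weight 1/25
  (X=2, Y=1, W=2, Z=0) weight 1/60
  (X=3, Y=0, W=2, Z=0) weight 1/100
  (X=3, Y=1, W=4, Z=1) weight 1/60
  (X=4, Y=0, W=4, Z=1) weight 1/25
  (X=4, Y=1, W=2, Z=0) weight 1/60
Group by W:
  weight(W=2) = 4/75
  weight(W=4) = 17/150
Total weight = 4/75 + 17/150 = 1/6
P(W=2 | obs) = 4/75 / 1/6 = 8/25
P(W=4 | obs) = 17/150 / 1/6 = 17/25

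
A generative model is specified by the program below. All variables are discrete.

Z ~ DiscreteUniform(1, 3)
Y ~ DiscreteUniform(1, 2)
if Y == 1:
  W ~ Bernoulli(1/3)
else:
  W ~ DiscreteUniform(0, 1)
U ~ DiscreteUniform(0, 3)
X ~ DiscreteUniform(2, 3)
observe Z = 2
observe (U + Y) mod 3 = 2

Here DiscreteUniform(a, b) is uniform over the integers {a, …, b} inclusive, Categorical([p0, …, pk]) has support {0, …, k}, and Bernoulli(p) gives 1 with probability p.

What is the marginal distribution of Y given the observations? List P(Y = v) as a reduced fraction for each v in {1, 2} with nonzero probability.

P(Y=1) = 1/3, P(Y=2) = 2/3

Enumerate traces; 12 have nonzero weight after conditioning:
  (Z=2, Y=1, W=0, U=1, X=2) weight 1/72
  (Z=2, Y=1, W=0, U=1, X=3) weight 1/72
  (Z=2, Y=1, W=1, U=1, X=2) weight 1/144
  (Z=2, Y=1, W=1, U=1, X=3) weight 1/144
  (Z=2, Y=2, W=0, U=0, X=2) weight 1/96
  (Z=2, Y=2, W=0, U=0, X=3) weight 1/96
  (Z=2, Y=2, W=0, U=3, X=2) weight 1/96
  (Z=2, Y=2, W=0, U=3, X=3) weight 1/96
  … 4 more
Group by Y:
  weight(Y=1) = 1/24
  weight(Y=2) = 1/12
Total weight = 1/24 + 1/12 = 1/8
P(Y=1 | obs) = 1/24 / 1/8 = 1/3
P(Y=2 | obs) = 1/12 / 1/8 = 2/3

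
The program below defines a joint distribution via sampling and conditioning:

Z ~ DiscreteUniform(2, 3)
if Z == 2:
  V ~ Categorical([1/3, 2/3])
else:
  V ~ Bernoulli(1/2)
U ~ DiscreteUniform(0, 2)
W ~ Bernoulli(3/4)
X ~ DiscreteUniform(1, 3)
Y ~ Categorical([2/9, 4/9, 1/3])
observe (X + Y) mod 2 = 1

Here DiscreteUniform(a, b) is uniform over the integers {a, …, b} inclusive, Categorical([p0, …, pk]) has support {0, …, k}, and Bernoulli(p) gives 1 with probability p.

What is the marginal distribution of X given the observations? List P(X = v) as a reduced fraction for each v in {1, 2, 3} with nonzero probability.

P(X=1) = 5/14, P(X=2) = 2/7, P(X=3) = 5/14

Enumerate traces; 120 have nonzero weight after conditioning:
  (Z=2, V=0, U=0, W=0, X=1, Y=0) weight 1/972
  (Z=2, V=0, U=0, W=0, X=1, Y=2) weight 1/648
  (Z=2, V=0, U=0, W=0, X=2, Y=1) weight 1/486
  (Z=2, V=0, U=0, W=0, X=3, Y=0) weight 1/972
  (Z=2, V=0, U=0, W=0, X=3, Y=2) weight 1/648
  (Z=2, V=0, U=0, W=1, X=1, Y=0) weight 1/324
  (Z=2, V=0, U=0, W=1, X=1, Y=2) weight 1/216
  (Z=2, V=0, U=0, W=1, X=2, Y=1) weight 1/162
  … 112 more
Group by X:
  weight(X=1) = 5/27
  weight(X=2) = 4/27
  weight(X=3) = 5/27
Total weight = 5/27 + 4/27 + 5/27 = 14/27
P(X=1 | obs) = 5/27 / 14/27 = 5/14
P(X=2 | obs) = 4/27 / 14/27 = 2/7
P(X=3 | obs) = 5/27 / 14/27 = 5/14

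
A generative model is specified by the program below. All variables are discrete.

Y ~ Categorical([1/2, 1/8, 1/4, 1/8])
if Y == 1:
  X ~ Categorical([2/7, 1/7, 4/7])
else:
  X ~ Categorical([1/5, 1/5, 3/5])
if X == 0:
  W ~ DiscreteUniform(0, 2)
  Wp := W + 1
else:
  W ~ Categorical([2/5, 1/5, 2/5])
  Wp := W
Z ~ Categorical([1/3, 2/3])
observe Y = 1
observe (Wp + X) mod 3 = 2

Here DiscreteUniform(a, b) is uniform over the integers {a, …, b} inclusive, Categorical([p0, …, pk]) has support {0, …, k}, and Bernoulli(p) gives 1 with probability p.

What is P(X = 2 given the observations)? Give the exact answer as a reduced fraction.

P(X = 2 | obs) = 24/37

Enumerate traces; 6 have nonzero weight after conditioning:
  (Y=1, X=0, W=1, Z=0) weight 1/252
  (Y=1, X=0, W=1, Z=1) weight 1/126
  (Y=1, X=1, W=1, Z=0) weight 1/840
  (Y=1, X=1, W=1, Z=1) weight 1/420
  (Y=1, X=2, W=0, Z=0) weight 1/105
  (Y=1, X=2, W=0, Z=1) weight 2/105
Group by X:
  weight(X=0) = 1/84
  weight(X=1) = 1/280
  weight(X=2) = 1/35
Total weight = 1/84 + 1/280 + 1/35 = 37/840
P(X=0 | obs) = 1/84 / 37/840 = 10/37
P(X=1 | obs) = 1/280 / 37/840 = 3/37
P(X=2 | obs) = 1/35 / 37/840 = 24/37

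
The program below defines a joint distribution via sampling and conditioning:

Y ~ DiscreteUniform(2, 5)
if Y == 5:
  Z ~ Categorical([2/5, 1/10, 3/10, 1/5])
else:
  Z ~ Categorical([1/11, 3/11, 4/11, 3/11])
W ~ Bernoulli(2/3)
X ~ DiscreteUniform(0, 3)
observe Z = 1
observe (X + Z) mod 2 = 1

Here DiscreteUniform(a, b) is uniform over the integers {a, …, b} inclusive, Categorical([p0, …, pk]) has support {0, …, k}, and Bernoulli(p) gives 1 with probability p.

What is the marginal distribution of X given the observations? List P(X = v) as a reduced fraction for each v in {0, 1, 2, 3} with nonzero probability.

P(X=0) = 1/2, P(X=2) = 1/2

Enumerate traces; 16 have nonzero weight after conditioning:
  (Y=2, Z=1, W=0, X=0) weight 1/176
  (Y=2, Z=1, W=0, X=2) weight 1/176
  (Y=2, Z=1, W=1, X=0) weight 1/88
  (Y=2, Z=1, W=1, X=2) weight 1/88
  (Y=3, Z=1, W=0, X=0) weight 1/176
  (Y=3, Z=1, W=0, X=2) weight 1/176
  (Y=3, Z=1, W=1, X=0) weight 1/88
  (Y=3, Z=1, W=1, X=2) weight 1/88
  … 8 more
Group by X:
  weight(X=0) = 101/1760
  weight(X=2) = 101/1760
Total weight = 101/1760 + 101/1760 = 101/880
P(X=0 | obs) = 101/1760 / 101/880 = 1/2
P(X=2 | obs) = 101/1760 / 101/880 = 1/2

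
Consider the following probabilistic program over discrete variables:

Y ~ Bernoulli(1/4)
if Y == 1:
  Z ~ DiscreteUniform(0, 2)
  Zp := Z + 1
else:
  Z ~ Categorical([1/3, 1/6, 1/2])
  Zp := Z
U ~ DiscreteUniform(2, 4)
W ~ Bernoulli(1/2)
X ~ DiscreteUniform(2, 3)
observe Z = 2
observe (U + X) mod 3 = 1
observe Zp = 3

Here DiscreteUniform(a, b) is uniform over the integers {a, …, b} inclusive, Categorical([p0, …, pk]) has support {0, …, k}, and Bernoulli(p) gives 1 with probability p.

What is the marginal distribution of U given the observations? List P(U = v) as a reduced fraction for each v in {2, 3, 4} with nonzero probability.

P(U=2) = 1/2, P(U=4) = 1/2

Enumerate traces; 4 have nonzero weight after conditioning:
  (Y=1, Z=2, U=2, W=0, X=2) weight 1/144
  (Y=1, Z=2, U=2, W=1, X=2) weight 1/144
  (Y=1, Z=2, U=4, W=0, X=3) weight 1/144
  (Y=1, Z=2, U=4, W=1, X=3) weight 1/144
Group by U:
  weight(U=2) = 1/72
  weight(U=4) = 1/72
Total weight = 1/72 + 1/72 = 1/36
P(U=2 | obs) = 1/72 / 1/36 = 1/2
P(U=4 | obs) = 1/72 / 1/36 = 1/2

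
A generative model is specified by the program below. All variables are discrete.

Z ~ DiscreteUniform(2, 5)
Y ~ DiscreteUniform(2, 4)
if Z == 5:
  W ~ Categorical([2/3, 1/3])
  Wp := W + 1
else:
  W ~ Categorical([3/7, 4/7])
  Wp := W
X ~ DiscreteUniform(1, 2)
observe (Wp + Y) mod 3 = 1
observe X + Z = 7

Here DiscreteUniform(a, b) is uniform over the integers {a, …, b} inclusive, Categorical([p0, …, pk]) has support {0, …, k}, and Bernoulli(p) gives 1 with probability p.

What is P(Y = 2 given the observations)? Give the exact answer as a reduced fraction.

P(Y = 2 | obs) = 1/3

Enumerate traces; 2 have nonzero weight after conditioning:
  (Z=5, Y=2, W=1, X=2) weight 1/72
  (Z=5, Y=3, W=0, X=2) weight 1/36
Group by Y:
  weight(Y=2) = 1/72
  weight(Y=3) = 1/36
Total weight = 1/72 + 1/36 = 1/24
P(Y=2 | obs) = 1/72 / 1/24 = 1/3
P(Y=3 | obs) = 1/36 / 1/24 = 2/3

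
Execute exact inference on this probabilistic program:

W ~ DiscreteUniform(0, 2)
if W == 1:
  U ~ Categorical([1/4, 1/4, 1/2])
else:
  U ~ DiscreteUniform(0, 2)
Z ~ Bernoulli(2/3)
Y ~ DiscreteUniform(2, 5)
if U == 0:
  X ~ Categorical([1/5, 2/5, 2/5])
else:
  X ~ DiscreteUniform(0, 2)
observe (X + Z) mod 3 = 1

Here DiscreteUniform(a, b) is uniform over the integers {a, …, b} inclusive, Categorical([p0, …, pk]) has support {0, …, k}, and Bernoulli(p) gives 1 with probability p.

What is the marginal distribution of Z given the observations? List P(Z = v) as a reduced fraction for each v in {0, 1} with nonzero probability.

P(Z=0) = 191/507, P(Z=1) = 316/507

Enumerate traces; 72 have nonzero weight after conditioning:
  (W=0, U=0, Z=0, Y=2, X=1) weight 1/270
  (W=0, U=0, Z=0, Y=3, X=1) weight 1/270
  (W=0, U=0, Z=0, Y=4, X=1) weight 1/270
  (W=0, U=0, Z=0, Y=5, X=1) weight 1/270
  (W=0, U=0, Z=1, Y=2, X=0) weight 1/270
  (W=0, U=0, Z=1, Y=3, X=0) weight 1/270
  (W=0, U=0, Z=1, Y=4, X=0) weight 1/270
  (W=0, U=0, Z=1, Y=5, X=0) weight 1/270
  … 64 more
Group by Z:
  weight(Z=0) = 191/1620
  weight(Z=1) = 79/405
Total weight = 191/1620 + 79/405 = 169/540
P(Z=0 | obs) = 191/1620 / 169/540 = 191/507
P(Z=1 | obs) = 79/405 / 169/540 = 316/507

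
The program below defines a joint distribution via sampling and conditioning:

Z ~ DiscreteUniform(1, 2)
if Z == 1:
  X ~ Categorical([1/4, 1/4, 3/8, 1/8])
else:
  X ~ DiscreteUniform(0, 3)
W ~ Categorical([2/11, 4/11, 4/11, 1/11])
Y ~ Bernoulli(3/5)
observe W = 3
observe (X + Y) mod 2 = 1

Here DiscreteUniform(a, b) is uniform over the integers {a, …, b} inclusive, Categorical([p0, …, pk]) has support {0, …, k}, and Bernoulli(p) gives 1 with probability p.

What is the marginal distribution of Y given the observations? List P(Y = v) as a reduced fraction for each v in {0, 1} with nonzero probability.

Enumerate traces; 8 have nonzero weight after conditioning:
  (Z=1, X=0, W=3, Y=1) weight 3/440
  (Z=1, X=1, W=3, Y=0) weight 1/220
  (Z=1, X=2, W=3, Y=1) weight 9/880
  (Z=1, X=3, W=3, Y=0) weight 1/440
  (Z=2, X=0, W=3, Y=1) weight 3/440
  (Z=2, X=1, W=3, Y=0) weight 1/220
  (Z=2, X=2, W=3, Y=1) weight 3/440
  (Z=2, X=3, W=3, Y=0) weight 1/220
Group by Y:
  weight(Y=0) = 7/440
  weight(Y=1) = 27/880
Total weight = 7/440 + 27/880 = 41/880
P(Y=0 | obs) = 7/440 / 41/880 = 14/41
P(Y=1 | obs) = 27/880 / 41/880 = 27/41

P(Y=0) = 14/41, P(Y=1) = 27/41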